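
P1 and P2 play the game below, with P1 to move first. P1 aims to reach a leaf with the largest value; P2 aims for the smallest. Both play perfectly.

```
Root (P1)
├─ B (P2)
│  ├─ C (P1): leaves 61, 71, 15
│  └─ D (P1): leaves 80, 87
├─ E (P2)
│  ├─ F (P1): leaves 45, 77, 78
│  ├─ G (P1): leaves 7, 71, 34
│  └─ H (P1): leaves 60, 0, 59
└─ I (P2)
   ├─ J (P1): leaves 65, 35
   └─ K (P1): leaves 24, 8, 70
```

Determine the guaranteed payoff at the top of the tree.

C (P1): max(61, 71, 15) = 71
D (P1): max(80, 87) = 87
B (P2): min(71, 87) = 71
F (P1): max(45, 77, 78) = 78
G (P1): max(7, 71, 34) = 71
H (P1): max(60, 0, 59) = 60
E (P2): min(78, 71, 60) = 60
J (P1): max(65, 35) = 65
K (P1): max(24, 8, 70) = 70
I (P2): min(65, 70) = 65
Root (P1): max(71, 60, 65) = 71

71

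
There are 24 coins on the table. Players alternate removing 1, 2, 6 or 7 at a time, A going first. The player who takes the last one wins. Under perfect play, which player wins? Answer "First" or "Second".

W/L table (W = player to move can force a win):
i:   0  1  2  3  4  5  6  7  8  9 10 11 12 13 14 15 16 17 18 19 20 21 22 23 24
     L  W  W  L  W  W  W  W  L  W  W  L  W  W  W  W  L  W  W  L  W  W  W  W  L
Position 24 is L, so the second player wins.

Second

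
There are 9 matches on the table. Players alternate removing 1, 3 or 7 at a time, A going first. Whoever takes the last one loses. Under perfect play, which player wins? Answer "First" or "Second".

Second

Compute winning (W) and losing (L) positions by backward induction:
i:   0  1  2  3  4  5  6  7  8  9
     W  L  W  L  W  L  W  L  W  L
Position 9 is L, so the second player wins.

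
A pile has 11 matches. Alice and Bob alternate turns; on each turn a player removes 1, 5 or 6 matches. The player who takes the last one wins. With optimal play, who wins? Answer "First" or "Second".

Mark each pile size as W (mover wins) or L (mover loses):
i:   0  1  2  3  4  5  6  7  8  9 10 11
     L  W  L  W  L  W  W  W  W  W  W  L
Position 11 is L, so the second player wins.

Second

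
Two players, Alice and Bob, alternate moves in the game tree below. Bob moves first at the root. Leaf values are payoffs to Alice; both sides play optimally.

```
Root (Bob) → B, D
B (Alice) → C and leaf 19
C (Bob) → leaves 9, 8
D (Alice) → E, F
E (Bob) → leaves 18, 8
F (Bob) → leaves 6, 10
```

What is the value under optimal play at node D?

E: min(18, 8) = 8
F: min(6, 10) = 6
D: max(8, 6) = 8

8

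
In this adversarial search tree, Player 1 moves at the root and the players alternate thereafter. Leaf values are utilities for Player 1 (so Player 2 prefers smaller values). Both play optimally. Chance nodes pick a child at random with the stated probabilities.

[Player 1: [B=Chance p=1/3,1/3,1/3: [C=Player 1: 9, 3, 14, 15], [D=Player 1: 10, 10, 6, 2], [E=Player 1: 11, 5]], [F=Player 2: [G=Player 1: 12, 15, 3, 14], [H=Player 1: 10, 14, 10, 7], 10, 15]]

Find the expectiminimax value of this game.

12

C (Player 1): max(9, 3, 14, 15) = 15
D (Player 1): max(10, 10, 6, 2) = 10
E (Player 1): max(11, 5) = 11
B (Chance): 1/3·15 + 1/3·10 + 1/3·11 = 12
G (Player 1): max(12, 15, 3, 14) = 15
H (Player 1): max(10, 14, 10, 7) = 14
F (Player 2): min(15, 14, 10, 15) = 10
Root (Player 1): max(12, 10) = 12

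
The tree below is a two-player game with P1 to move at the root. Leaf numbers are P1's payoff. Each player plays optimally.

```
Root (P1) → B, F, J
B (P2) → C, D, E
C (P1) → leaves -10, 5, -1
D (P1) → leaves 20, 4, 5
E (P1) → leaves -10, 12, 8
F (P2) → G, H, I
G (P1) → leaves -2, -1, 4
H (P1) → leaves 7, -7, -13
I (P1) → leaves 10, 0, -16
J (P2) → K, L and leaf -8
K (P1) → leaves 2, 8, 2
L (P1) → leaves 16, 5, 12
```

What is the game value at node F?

G: max(-2, -1, 4) = 4
H: max(7, -7, -13) = 7
I: max(10, 0, -16) = 10
F: min(4, 7, 10) = 4

4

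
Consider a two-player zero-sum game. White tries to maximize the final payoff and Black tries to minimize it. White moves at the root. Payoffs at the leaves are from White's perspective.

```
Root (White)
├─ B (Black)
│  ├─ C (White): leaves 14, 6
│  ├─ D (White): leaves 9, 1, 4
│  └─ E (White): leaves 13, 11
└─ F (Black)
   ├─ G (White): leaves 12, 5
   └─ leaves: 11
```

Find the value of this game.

11

C (White): max(14, 6) = 14
D (White): max(9, 1, 4) = 9
E (White): max(13, 11) = 13
B (Black): min(14, 9, 13) = 9
G (White): max(12, 5) = 12
F (Black): min(12, 11) = 11
Root (White): max(9, 11) = 11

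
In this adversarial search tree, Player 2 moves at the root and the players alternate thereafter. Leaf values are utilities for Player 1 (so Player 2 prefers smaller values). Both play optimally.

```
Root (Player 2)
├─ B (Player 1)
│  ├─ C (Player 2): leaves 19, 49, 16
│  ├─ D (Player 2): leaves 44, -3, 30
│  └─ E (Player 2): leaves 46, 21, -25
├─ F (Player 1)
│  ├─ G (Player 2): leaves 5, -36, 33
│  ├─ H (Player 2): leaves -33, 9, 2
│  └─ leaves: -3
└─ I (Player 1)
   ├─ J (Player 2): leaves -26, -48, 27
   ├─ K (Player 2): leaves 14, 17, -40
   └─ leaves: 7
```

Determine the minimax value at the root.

-3

C (Player 2): min(19, 49, 16) = 16
D (Player 2): min(44, -3, 30) = -3
E (Player 2): min(46, 21, -25) = -25
B (Player 1): max(16, -3, -25) = 16
G (Player 2): min(5, -36, 33) = -36
H (Player 2): min(-33, 9, 2) = -33
F (Player 1): max(-36, -33, -3) = -3
J (Player 2): min(-26, -48, 27) = -48
K (Player 2): min(14, 17, -40) = -40
I (Player 1): max(-48, -40, 7) = 7
Root (Player 2): min(16, -3, 7) = -3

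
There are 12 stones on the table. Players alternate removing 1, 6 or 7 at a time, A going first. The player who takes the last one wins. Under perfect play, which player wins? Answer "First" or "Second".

Mark each pile size as W (mover wins) or L (mover loses):
i:   0  1  2  3  4  5  6  7  8  9 10 11 12
     L  W  L  W  L  W  W  W  W  W  W  W  L
Position 12 is L, so the second player wins.

Second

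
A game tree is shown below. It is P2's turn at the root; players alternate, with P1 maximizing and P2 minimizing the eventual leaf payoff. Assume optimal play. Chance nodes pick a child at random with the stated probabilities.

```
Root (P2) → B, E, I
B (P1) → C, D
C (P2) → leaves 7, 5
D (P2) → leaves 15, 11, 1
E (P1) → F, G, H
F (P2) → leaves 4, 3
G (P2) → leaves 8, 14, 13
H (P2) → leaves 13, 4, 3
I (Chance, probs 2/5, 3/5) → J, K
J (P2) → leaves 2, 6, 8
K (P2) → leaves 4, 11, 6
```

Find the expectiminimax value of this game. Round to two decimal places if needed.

3.2

C (P2): min(7, 5) = 5
D (P2): min(15, 11, 1) = 1
B (P1): max(5, 1) = 5
F (P2): min(4, 3) = 3
G (P2): min(8, 14, 13) = 8
H (P2): min(13, 4, 3) = 3
E (P1): max(3, 8, 3) = 8
J (P2): min(2, 6, 8) = 2
K (P2): min(4, 11, 6) = 4
I (Chance): 2/5·2 + 3/5·4 = 3.2
Root (P2): min(5, 8, 3.2) = 3.2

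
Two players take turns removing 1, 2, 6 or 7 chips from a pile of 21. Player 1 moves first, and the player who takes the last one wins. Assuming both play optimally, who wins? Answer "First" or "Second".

Compute winning (W) and losing (L) positions by backward induction:
i:   0  1  2  3  4  5  6  7  8  9 10 11 12 13 14 15 16 17 18 19 20 21
     L  W  W  L  W  W  W  W  L  W  W  L  W  W  W  W  L  W  W  L  W  W
Position 21 is W, so the first player wins.

First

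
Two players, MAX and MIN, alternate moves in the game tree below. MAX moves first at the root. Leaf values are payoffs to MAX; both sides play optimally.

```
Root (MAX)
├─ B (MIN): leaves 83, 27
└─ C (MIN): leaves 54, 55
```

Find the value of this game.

54

B (MIN): min(83, 27) = 27
C (MIN): min(54, 55) = 54
Root (MAX): max(27, 54) = 54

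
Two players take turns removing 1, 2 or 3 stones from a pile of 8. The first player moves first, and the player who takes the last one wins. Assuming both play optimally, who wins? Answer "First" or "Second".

Second

W/L table (W = player to move can force a win):
i:   0  1  2  3  4  5  6  7  8
     L  W  W  W  L  W  W  W  L
Position 8 is L, so the second player wins.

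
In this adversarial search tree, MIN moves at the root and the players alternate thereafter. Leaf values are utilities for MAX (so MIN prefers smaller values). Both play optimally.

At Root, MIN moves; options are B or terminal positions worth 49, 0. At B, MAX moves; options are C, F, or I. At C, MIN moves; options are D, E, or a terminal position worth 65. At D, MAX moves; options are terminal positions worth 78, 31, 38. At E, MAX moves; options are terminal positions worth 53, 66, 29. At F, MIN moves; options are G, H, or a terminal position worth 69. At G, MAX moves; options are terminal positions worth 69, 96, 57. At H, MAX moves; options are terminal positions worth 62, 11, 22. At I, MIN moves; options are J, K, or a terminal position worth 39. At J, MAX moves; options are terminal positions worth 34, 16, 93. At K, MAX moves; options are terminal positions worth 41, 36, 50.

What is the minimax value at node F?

62

G: max(69, 96, 57) = 96
H: max(62, 11, 22) = 62
F: min(96, 62, 69) = 62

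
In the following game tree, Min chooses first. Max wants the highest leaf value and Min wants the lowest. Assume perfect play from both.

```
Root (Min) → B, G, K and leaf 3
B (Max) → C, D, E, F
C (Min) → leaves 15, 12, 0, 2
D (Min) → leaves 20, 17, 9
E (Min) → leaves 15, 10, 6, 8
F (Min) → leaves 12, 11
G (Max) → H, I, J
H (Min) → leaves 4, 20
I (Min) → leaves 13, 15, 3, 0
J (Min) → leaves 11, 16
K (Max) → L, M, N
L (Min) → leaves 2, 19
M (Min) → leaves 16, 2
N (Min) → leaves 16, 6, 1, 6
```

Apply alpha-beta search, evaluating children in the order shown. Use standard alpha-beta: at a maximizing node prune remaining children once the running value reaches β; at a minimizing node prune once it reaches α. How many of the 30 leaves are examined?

C [α=-∞,β=+∞]: v=0
D [α=0,β=+∞]: v=9
E [α=9,β=+∞]: v=6 after child 3 ≤ α → α-cutoff, skip 1
F [α=9,β=+∞]: v=11
B [α=-∞,β=+∞]: v=11
H [α=-∞,β=11]: v=4
I [α=4,β=11]: v=3 after child 3 ≤ α → α-cutoff, skip 1
J [α=4,β=11]: v=11
G [α=-∞,β=11]: v=11
L [α=-∞,β=11]: v=2
M [α=2,β=11]: v=2
N [α=2,β=11]: v=1 after child 3 ≤ α → α-cutoff, skip 1
K [α=-∞,β=11]: v=2
Root [α=-∞,β=+∞]: v=2
Leaves evaluated: 27 of 30.

27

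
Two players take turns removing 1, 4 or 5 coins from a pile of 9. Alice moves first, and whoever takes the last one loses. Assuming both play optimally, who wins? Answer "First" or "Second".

Compute winning (W) and losing (L) positions by backward induction:
i:   0  1  2  3  4  5  6  7  8  9
     W  L  W  L  W  W  W  W  W  L
Position 9 is L, so the second player wins.

Second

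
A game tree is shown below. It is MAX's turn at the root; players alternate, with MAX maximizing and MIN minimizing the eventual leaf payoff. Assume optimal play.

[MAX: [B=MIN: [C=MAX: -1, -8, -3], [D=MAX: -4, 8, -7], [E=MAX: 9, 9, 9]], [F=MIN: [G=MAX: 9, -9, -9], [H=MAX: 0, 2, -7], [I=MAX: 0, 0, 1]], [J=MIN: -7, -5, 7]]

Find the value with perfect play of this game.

1

C (MAX): max(-1, -8, -3) = -1
D (MAX): max(-4, 8, -7) = 8
E (MAX): max(9, 9, 9) = 9
B (MIN): min(-1, 8, 9) = -1
G (MAX): max(9, -9, -9) = 9
H (MAX): max(0, 2, -7) = 2
I (MAX): max(0, 0, 1) = 1
F (MIN): min(9, 2, 1) = 1
J (MIN): min(-7, -5, 7) = -7
Root (MAX): max(-1, 1, -7) = 1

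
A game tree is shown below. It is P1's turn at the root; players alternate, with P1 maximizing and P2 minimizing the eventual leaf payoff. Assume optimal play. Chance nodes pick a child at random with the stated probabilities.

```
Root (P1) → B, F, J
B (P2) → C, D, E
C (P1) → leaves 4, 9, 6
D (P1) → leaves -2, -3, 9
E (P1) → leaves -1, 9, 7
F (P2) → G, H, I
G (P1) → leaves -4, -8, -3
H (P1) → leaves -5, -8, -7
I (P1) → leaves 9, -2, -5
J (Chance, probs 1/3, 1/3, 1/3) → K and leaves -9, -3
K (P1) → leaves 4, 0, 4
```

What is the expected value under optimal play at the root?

C (P1): max(4, 9, 6) = 9
D (P1): max(-2, -3, 9) = 9
E (P1): max(-1, 9, 7) = 9
B (P2): min(9, 9, 9) = 9
G (P1): max(-4, -8, -3) = -3
H (P1): max(-5, -8, -7) = -5
I (P1): max(9, -2, -5) = 9
F (P2): min(-3, -5, 9) = -5
K (P1): max(4, 0, 4) = 4
J (Chance): 1/3·4 + 1/3·-9 + 1/3·-3 = -2.67
Root (P1): max(9, -5, -2.67) = 9

9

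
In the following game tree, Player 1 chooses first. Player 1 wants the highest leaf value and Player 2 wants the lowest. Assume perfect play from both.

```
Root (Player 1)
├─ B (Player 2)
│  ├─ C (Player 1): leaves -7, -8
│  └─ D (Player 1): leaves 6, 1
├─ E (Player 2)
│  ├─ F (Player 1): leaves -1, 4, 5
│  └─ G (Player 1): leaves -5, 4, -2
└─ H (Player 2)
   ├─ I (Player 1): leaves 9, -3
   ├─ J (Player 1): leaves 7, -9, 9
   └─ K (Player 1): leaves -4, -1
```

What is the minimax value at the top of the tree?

4

C (Player 1): max(-7, -8) = -7
D (Player 1): max(6, 1) = 6
B (Player 2): min(-7, 6) = -7
F (Player 1): max(-1, 4, 5) = 5
G (Player 1): max(-5, 4, -2) = 4
E (Player 2): min(5, 4) = 4
I (Player 1): max(9, -3) = 9
J (Player 1): max(7, -9, 9) = 9
K (Player 1): max(-4, -1) = -1
H (Player 2): min(9, 9, -1) = -1
Root (Player 1): max(-7, 4, -1) = 4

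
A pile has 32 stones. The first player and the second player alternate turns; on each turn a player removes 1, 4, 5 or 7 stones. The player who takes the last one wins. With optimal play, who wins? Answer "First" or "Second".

Second

Positions where the player to move wins (W) vs loses (L):
i:   0  1  2  3  4  5  6  7  8  9 10 11 12 13 14 15 16 17 18 19 20 21 22 23 24 25 26 27 28 29 30 31 32
     L  W  L  W  W  W  W  W  L  W  L  W  W  W  W  W  L  W  L  W  W  W  W  W  L  W  L  W  W  W  W  W  L
Position 32 is L, so the second player wins.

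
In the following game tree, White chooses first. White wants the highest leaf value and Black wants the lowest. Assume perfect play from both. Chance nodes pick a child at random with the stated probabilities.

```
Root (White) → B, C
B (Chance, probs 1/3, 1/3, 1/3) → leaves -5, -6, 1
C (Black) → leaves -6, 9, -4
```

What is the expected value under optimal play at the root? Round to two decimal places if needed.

-3.33

B (Chance): 1/3·-5 + 1/3·-6 + 1/3·1 = -3.33
C (Black): min(-6, 9, -4) = -6
Root (White): max(-3.33, -6) = -3.33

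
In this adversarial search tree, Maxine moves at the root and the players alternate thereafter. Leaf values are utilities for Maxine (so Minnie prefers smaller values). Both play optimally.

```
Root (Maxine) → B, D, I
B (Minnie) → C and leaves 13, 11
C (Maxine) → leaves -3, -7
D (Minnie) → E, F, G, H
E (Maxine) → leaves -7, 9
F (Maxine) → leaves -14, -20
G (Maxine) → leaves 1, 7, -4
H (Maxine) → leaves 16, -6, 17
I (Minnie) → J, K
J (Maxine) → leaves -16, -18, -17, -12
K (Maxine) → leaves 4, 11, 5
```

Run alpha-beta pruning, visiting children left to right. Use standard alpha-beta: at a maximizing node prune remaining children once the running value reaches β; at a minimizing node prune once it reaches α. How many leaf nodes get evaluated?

12

C [α=-∞,β=+∞]: v=-3
B [α=-∞,β=+∞]: v=-3
E [α=-3,β=+∞]: v=9
F [α=-3,β=9]: v=-14
D [α=-3,β=+∞]: v=-14 after child 2 ≤ α → α-cutoff, skip 2
J [α=-3,β=+∞]: v=-12
I [α=-3,β=+∞]: v=-12 after child 1 ≤ α → α-cutoff, skip 1
Root [α=-∞,β=+∞]: v=-3
Leaves evaluated: 12 of 21.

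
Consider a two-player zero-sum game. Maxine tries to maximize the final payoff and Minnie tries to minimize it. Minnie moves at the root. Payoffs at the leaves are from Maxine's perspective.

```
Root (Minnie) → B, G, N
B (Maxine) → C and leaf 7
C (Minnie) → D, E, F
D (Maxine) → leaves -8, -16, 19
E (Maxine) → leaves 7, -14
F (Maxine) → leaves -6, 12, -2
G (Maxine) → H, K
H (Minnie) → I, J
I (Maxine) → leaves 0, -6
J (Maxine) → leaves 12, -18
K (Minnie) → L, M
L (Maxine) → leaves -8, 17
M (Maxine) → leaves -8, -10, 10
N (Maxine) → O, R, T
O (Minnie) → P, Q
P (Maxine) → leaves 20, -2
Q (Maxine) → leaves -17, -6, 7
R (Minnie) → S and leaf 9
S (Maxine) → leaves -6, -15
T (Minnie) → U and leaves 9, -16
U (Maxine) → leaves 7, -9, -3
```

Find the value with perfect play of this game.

7

D (Maxine): max(-8, -16, 19) = 19
E (Maxine): max(7, -14) = 7
F (Maxine): max(-6, 12, -2) = 12
C (Minnie): min(19, 7, 12) = 7
B (Maxine): max(7, 7) = 7
I (Maxine): max(0, -6) = 0
J (Maxine): max(12, -18) = 12
H (Minnie): min(0, 12) = 0
L (Maxine): max(-8, 17) = 17
M (Maxine): max(-8, -10, 10) = 10
K (Minnie): min(17, 10) = 10
G (Maxine): max(0, 10) = 10
P (Maxine): max(20, -2) = 20
Q (Maxine): max(-17, -6, 7) = 7
O (Minnie): min(20, 7) = 7
S (Maxine): max(-6, -15) = -6
R (Minnie): min(-6, 9) = -6
U (Maxine): max(7, -9, -3) = 7
T (Minnie): min(7, 9, -16) = -16
N (Maxine): max(7, -6, -16) = 7
Root (Minnie): min(7, 10, 7) = 7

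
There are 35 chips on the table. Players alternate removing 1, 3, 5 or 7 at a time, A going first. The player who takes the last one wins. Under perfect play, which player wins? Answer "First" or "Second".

First

Compute winning (W) and losing (L) positions by backward induction:
i:   0  1  2  3  4  5  6  7  8  9 10 11 12 13 14 15 16 17 18 19 20 21 22 23 24 25 26 27 28 29 30 31 32 33 34 35
     L  W  L  W  L  W  L  W  L  W  L  W  L  W  L  W  L  W  L  W  L  W  L  W  L  W  L  W  L  W  L  W  L  W  L  W
Position 35 is W, so the first player wins.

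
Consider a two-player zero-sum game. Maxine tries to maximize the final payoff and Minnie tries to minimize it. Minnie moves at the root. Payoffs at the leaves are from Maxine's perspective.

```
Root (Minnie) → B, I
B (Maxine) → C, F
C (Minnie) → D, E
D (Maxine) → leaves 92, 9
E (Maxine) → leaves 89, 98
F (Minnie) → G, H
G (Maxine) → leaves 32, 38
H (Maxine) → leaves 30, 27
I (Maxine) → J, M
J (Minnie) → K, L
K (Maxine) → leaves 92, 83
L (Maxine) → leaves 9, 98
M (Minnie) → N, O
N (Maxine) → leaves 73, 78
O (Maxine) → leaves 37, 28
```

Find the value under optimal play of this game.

92

D (Maxine): max(92, 9) = 92
E (Maxine): max(89, 98) = 98
C (Minnie): min(92, 98) = 92
G (Maxine): max(32, 38) = 38
H (Maxine): max(30, 27) = 30
F (Minnie): min(38, 30) = 30
B (Maxine): max(92, 30) = 92
K (Maxine): max(92, 83) = 92
L (Maxine): max(9, 98) = 98
J (Minnie): min(92, 98) = 92
N (Maxine): max(73, 78) = 78
O (Maxine): max(37, 28) = 37
M (Minnie): min(78, 37) = 37
I (Maxine): max(92, 37) = 92
Root (Minnie): min(92, 92) = 92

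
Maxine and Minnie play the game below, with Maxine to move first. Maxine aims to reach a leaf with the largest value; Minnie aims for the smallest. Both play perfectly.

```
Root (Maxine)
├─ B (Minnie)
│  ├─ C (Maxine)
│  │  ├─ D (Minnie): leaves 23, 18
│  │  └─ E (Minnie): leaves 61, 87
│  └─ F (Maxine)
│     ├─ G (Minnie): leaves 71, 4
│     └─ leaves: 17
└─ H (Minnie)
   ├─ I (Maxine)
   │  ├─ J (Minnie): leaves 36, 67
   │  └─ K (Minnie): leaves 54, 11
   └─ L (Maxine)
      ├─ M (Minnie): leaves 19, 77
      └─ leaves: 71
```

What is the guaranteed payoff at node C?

D: min(23, 18) = 18
E: min(61, 87) = 61
C: max(18, 61) = 61

61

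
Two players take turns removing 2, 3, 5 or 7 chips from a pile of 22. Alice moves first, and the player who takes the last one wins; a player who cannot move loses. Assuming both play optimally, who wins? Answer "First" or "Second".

Positions where the player to move wins (W) vs loses (L):
i:   0  1  2  3  4  5  6  7  8  9 10 11 12 13 14 15 16 17 18 19 20 21 22
     L  L  W  W  W  W  W  W  W  L  L  W  W  W  W  W  W  W  L  L  W  W  W
Position 22 is W, so the first player wins.

First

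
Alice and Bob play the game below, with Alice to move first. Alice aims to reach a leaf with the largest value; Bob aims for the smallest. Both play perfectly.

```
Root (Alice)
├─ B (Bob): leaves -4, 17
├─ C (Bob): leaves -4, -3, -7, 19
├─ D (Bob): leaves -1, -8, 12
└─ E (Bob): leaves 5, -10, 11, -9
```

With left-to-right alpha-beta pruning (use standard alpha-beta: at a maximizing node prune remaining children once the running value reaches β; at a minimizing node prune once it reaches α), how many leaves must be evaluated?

7

B [α=-∞,β=+∞]: v=-4
C [α=-4,β=+∞]: v=-4 after child 1 ≤ α → α-cutoff, skip 3
D [α=-4,β=+∞]: v=-8 after child 2 ≤ α → α-cutoff, skip 1
E [α=-4,β=+∞]: v=-10 after child 2 ≤ α → α-cutoff, skip 2
Root [α=-∞,β=+∞]: v=-4
Leaves evaluated: 7 of 13.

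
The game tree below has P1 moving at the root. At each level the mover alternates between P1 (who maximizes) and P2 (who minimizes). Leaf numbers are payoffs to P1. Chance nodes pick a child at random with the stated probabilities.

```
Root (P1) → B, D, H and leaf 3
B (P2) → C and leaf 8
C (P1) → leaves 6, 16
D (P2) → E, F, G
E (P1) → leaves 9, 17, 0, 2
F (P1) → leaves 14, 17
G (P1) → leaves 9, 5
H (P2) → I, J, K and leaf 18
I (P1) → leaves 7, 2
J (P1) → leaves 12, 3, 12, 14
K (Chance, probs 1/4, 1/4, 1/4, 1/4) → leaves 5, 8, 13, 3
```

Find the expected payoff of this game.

9

C (P1): max(6, 16) = 16
B (P2): min(16, 8) = 8
E (P1): max(9, 17, 0, 2) = 17
F (P1): max(14, 17) = 17
G (P1): max(9, 5) = 9
D (P2): min(17, 17, 9) = 9
I (P1): max(7, 2) = 7
J (P1): max(12, 3, 12, 14) = 14
K (Chance): 1/4·5 + 1/4·8 + 1/4·13 + 1/4·3 = 7.25
H (P2): min(7, 14, 7.25, 18) = 7
Root (P1): max(8, 9, 7, 3) = 9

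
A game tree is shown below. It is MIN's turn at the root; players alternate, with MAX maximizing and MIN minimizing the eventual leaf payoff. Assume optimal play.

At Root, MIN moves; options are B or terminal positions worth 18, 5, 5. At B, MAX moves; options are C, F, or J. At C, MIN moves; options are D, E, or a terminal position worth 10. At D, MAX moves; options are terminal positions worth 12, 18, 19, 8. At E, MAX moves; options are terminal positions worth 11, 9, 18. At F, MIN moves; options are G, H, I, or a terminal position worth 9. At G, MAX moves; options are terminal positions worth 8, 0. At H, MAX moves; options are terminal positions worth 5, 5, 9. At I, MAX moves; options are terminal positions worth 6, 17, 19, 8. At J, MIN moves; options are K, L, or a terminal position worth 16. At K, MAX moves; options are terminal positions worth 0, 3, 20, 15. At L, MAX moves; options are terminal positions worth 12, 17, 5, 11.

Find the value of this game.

D (MAX): max(12, 18, 19, 8) = 19
E (MAX): max(11, 9, 18) = 18
C (MIN): min(19, 18, 10) = 10
G (MAX): max(8, 0) = 8
H (MAX): max(5, 5, 9) = 9
I (MAX): max(6, 17, 19, 8) = 19
F (MIN): min(8, 9, 19, 9) = 8
K (MAX): max(0, 3, 20, 15) = 20
L (MAX): max(12, 17, 5, 11) = 17
J (MIN): min(20, 17, 16) = 16
B (MAX): max(10, 8, 16) = 16
Root (MIN): min(16, 18, 5, 5) = 5

5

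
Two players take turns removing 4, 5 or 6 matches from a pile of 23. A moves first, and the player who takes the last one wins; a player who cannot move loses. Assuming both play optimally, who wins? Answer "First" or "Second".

Second

Positions where the player to move wins (W) vs loses (L):
i:   0  1  2  3  4  5  6  7  8  9 10 11 12 13 14 15 16 17 18 19 20 21 22 23
     L  L  L  L  W  W  W  W  W  W  L  L  L  L  W  W  W  W  W  W  L  L  L  L
Position 23 is L, so the second player wins.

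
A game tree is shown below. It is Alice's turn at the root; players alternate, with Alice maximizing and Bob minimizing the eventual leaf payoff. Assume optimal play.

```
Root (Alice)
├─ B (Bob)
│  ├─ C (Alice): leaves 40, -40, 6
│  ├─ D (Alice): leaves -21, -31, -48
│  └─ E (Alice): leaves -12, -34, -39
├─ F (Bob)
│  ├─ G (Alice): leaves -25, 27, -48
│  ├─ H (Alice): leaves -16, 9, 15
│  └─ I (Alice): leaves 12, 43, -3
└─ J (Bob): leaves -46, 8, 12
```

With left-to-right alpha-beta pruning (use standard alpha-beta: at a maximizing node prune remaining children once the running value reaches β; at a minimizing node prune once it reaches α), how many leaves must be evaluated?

C [α=-∞,β=+∞]: v=40
D [α=-∞,β=40]: v=-21
E [α=-∞,β=-21]: v=-12 after child 1 ≥ β → β-cutoff, skip 2
B [α=-∞,β=+∞]: v=-21
G [α=-21,β=+∞]: v=27
H [α=-21,β=27]: v=15
I [α=-21,β=15]: v=43 after child 2 ≥ β → β-cutoff, skip 1
F [α=-21,β=+∞]: v=15
J [α=15,β=+∞]: v=-46 after child 1 ≤ α → α-cutoff, skip 2
Root [α=-∞,β=+∞]: v=15
Leaves evaluated: 16 of 21.

16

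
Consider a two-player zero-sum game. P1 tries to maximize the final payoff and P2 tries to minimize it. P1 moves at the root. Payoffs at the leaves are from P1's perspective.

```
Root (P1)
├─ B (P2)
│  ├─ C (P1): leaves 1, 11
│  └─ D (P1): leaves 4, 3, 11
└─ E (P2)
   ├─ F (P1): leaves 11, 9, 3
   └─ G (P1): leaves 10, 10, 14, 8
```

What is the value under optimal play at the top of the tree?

11

C (P1): max(1, 11) = 11
D (P1): max(4, 3, 11) = 11
B (P2): min(11, 11) = 11
F (P1): max(11, 9, 3) = 11
G (P1): max(10, 10, 14, 8) = 14
E (P2): min(11, 14) = 11
Root (P1): max(11, 11) = 11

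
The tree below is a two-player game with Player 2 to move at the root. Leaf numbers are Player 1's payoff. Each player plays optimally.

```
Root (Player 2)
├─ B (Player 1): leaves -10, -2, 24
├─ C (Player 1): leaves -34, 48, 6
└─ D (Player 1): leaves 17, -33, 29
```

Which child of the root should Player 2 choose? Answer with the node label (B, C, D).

B

B (Player 1): max(-10, -2, 24) = 24
C (Player 1): max(-34, 48, 6) = 48
D (Player 1): max(17, -33, 29) = 29
Root (Player 2): min(24, 48, 29) = 24
Player 2 picks the child with the lowest value: B (value 24).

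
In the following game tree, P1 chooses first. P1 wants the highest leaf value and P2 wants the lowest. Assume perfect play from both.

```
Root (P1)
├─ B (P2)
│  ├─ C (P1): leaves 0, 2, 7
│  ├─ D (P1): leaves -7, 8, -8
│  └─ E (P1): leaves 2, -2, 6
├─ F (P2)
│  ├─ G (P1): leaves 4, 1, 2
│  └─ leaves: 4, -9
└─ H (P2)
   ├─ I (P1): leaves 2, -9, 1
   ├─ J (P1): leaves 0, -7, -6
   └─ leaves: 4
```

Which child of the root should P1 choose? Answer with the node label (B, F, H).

B

C (P1): max(0, 2, 7) = 7
D (P1): max(-7, 8, -8) = 8
E (P1): max(2, -2, 6) = 6
B (P2): min(7, 8, 6) = 6
G (P1): max(4, 1, 2) = 4
F (P2): min(4, 4, -9) = -9
I (P1): max(2, -9, 1) = 2
J (P1): max(0, -7, -6) = 0
H (P2): min(2, 0, 4) = 0
Root (P1): max(6, -9, 0) = 6
P1 picks the child with the highest value: B (value 6).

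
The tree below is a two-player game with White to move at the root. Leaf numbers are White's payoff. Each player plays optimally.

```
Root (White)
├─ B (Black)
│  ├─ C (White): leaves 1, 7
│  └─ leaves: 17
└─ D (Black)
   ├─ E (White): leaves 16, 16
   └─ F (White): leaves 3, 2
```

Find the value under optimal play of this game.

C (White): max(1, 7) = 7
B (Black): min(7, 17) = 7
E (White): max(16, 16) = 16
F (White): max(3, 2) = 3
D (Black): min(16, 3) = 3
Root (White): max(7, 3) = 7

7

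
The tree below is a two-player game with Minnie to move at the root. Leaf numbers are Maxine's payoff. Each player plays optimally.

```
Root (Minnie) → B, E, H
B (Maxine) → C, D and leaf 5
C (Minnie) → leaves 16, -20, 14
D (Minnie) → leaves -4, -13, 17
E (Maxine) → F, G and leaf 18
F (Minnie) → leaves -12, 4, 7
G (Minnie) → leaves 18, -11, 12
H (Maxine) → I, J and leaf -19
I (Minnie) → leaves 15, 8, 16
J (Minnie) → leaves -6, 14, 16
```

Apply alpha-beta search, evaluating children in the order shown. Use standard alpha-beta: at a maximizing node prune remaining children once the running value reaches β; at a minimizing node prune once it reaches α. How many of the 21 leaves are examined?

C [α=-∞,β=+∞]: v=-20
D [α=-20,β=+∞]: v=-13
B [α=-∞,β=+∞]: v=5
F [α=-∞,β=5]: v=-12
G [α=-12,β=5]: v=-11
E [α=-∞,β=5]: v=18
I [α=-∞,β=5]: v=8
H [α=-∞,β=5]: v=8 after child 1 ≥ β → β-cutoff, skip 2
Root [α=-∞,β=+∞]: v=5
Leaves evaluated: 17 of 21.

17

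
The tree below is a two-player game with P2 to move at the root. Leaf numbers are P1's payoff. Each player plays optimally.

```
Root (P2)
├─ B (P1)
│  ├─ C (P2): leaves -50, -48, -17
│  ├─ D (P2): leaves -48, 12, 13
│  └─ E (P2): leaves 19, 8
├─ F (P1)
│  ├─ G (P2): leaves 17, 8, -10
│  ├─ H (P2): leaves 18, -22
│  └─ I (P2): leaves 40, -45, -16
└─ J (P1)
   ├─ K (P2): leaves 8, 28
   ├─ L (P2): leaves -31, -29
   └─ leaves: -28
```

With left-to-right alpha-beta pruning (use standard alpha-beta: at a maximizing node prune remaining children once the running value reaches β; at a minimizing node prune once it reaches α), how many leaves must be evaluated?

17

C [α=-∞,β=+∞]: v=-50
D [α=-50,β=+∞]: v=-48
E [α=-48,β=+∞]: v=8
B [α=-∞,β=+∞]: v=8
G [α=-∞,β=8]: v=-10
H [α=-10,β=8]: v=-22
I [α=-10,β=8]: v=-45 after child 2 ≤ α → α-cutoff, skip 1
F [α=-∞,β=8]: v=-10
K [α=-∞,β=-10]: v=8
J [α=-∞,β=-10]: v=8 after child 1 ≥ β → β-cutoff, skip 2
Root [α=-∞,β=+∞]: v=-10
Leaves evaluated: 17 of 21.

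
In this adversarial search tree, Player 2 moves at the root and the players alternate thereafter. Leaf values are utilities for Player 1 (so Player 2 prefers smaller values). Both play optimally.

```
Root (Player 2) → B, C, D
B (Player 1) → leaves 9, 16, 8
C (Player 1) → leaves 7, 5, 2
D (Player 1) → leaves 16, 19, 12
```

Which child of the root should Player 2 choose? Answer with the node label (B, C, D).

B (Player 1): max(9, 16, 8) = 16
C (Player 1): max(7, 5, 2) = 7
D (Player 1): max(16, 19, 12) = 19
Root (Player 2): min(16, 7, 19) = 7
Player 2 picks the child with the lowest value: C (value 7).

C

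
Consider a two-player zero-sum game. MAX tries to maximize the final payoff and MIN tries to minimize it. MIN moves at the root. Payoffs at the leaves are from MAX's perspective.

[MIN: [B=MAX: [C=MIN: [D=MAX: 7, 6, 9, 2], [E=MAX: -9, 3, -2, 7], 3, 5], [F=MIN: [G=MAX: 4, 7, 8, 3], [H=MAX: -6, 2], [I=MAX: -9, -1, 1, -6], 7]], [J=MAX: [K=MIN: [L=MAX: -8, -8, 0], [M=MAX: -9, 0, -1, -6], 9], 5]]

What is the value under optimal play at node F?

1

G: max(4, 7, 8, 3) = 8
H: max(-6, 2) = 2
I: max(-9, -1, 1, -6) = 1
F: min(8, 2, 1, 7) = 1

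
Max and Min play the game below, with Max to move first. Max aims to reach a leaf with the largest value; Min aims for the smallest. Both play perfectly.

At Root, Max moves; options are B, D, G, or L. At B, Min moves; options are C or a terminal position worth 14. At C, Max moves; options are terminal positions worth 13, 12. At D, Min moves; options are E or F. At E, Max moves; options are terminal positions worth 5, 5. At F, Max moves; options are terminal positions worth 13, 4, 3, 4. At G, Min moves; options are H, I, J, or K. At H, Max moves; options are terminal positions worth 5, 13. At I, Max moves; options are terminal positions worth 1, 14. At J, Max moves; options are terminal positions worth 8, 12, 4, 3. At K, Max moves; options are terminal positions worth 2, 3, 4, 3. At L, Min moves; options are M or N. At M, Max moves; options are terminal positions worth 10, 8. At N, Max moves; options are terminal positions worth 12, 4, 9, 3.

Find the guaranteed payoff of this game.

13

C (Max): max(13, 12) = 13
B (Min): min(13, 14) = 13
E (Max): max(5, 5) = 5
F (Max): max(13, 4, 3, 4) = 13
D (Min): min(5, 13) = 5
H (Max): max(5, 13) = 13
I (Max): max(1, 14) = 14
J (Max): max(8, 12, 4, 3) = 12
K (Max): max(2, 3, 4, 3) = 4
G (Min): min(13, 14, 12, 4) = 4
M (Max): max(10, 8) = 10
N (Max): max(12, 4, 9, 3) = 12
L (Min): min(10, 12) = 10
Root (Max): max(13, 5, 4, 10) = 13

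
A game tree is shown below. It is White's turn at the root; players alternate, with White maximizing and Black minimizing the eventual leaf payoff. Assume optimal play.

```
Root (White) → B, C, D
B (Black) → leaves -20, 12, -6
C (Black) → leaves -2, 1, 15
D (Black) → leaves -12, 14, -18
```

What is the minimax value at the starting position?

B (Black): min(-20, 12, -6) = -20
C (Black): min(-2, 1, 15) = -2
D (Black): min(-12, 14, -18) = -18
Root (White): max(-20, -2, -18) = -2

-2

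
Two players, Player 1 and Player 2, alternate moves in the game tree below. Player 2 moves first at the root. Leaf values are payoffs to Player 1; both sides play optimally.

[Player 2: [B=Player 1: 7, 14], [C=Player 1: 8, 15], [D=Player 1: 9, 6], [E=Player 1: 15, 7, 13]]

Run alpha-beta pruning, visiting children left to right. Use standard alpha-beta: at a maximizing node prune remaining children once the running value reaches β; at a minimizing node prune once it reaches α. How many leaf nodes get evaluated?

B [α=-∞,β=+∞]: v=14
C [α=-∞,β=14]: v=15
D [α=-∞,β=14]: v=9
E [α=-∞,β=9]: v=15 after child 1 ≥ β → β-cutoff, skip 2
Root [α=-∞,β=+∞]: v=9
Leaves evaluated: 7 of 9.

7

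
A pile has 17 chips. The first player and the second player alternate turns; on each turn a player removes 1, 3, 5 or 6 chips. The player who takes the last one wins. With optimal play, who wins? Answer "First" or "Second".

Mark each pile size as W (mover wins) or L (mover loses):
i:   0  1  2  3  4  5  6  7  8  9 10 11 12 13 14 15 16 17
     L  W  L  W  L  W  W  W  W  W  W  L  W  L  W  L  W  W
Position 17 is W, so the first player wins.

First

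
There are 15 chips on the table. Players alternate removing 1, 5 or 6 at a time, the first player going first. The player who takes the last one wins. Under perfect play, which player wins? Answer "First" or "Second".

Second

W/L table (W = player to move can force a win):
i:   0  1  2  3  4  5  6  7  8  9 10 11 12 13 14 15
     L  W  L  W  L  W  W  W  W  W  W  L  W  L  W  L
Position 15 is L, so the second player wins.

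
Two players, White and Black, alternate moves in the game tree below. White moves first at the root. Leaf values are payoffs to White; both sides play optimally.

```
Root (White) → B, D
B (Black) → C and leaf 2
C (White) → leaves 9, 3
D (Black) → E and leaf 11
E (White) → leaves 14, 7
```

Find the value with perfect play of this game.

C (White): max(9, 3) = 9
B (Black): min(9, 2) = 2
E (White): max(14, 7) = 14
D (Black): min(14, 11) = 11
Root (White): max(2, 11) = 11

11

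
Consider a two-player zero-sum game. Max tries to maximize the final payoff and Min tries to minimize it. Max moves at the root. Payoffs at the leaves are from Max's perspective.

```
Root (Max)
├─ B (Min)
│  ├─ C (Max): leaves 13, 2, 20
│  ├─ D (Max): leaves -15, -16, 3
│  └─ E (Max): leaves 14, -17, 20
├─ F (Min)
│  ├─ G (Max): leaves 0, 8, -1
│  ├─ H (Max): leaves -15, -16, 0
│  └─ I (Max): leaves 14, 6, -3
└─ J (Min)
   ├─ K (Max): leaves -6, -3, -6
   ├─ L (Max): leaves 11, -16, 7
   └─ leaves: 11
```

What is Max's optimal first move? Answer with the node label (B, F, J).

B

C (Max): max(13, 2, 20) = 20
D (Max): max(-15, -16, 3) = 3
E (Max): max(14, -17, 20) = 20
B (Min): min(20, 3, 20) = 3
G (Max): max(0, 8, -1) = 8
H (Max): max(-15, -16, 0) = 0
I (Max): max(14, 6, -3) = 14
F (Min): min(8, 0, 14) = 0
K (Max): max(-6, -3, -6) = -3
L (Max): max(11, -16, 7) = 11
J (Min): min(-3, 11, 11) = -3
Root (Max): max(3, 0, -3) = 3
Max picks the child with the highest value: B (value 3).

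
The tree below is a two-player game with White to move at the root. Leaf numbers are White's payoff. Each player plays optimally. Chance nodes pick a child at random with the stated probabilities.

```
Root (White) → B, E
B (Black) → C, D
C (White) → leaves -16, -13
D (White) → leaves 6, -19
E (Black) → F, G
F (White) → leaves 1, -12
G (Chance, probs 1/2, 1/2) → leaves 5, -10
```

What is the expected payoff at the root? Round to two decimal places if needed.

-2.5

C (White): max(-16, -13) = -13
D (White): max(6, -19) = 6
B (Black): min(-13, 6) = -13
F (White): max(1, -12) = 1
G (Chance): 1/2·5 + 1/2·-10 = -2.5
E (Black): min(1, -2.5) = -2.5
Root (White): max(-13, -2.5) = -2.5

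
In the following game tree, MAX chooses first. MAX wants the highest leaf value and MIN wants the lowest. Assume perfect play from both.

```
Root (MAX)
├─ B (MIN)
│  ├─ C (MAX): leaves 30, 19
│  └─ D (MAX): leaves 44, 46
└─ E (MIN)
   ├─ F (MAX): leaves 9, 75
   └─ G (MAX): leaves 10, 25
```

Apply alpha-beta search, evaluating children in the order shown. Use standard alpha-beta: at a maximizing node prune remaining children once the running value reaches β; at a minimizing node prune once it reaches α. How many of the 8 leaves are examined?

C [α=-∞,β=+∞]: v=30
D [α=-∞,β=30]: v=44 after child 1 ≥ β → β-cutoff, skip 1
B [α=-∞,β=+∞]: v=30
F [α=30,β=+∞]: v=75
G [α=30,β=75]: v=25
E [α=30,β=+∞]: v=25
Root [α=-∞,β=+∞]: v=30
Leaves evaluated: 7 of 8.

7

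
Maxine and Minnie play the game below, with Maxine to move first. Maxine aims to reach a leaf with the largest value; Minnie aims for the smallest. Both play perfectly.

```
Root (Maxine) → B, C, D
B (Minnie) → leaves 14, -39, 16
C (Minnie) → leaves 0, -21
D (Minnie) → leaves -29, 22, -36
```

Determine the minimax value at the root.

B (Minnie): min(14, -39, 16) = -39
C (Minnie): min(0, -21) = -21
D (Minnie): min(-29, 22, -36) = -36
Root (Maxine): max(-39, -21, -36) = -21

-21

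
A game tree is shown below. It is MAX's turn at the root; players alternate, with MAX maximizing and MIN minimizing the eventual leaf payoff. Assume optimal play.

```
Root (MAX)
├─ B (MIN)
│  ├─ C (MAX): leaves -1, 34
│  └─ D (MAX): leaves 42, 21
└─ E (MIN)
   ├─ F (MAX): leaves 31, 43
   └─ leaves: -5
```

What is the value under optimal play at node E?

-5

F: max(31, 43) = 43
E: min(43, -5) = -5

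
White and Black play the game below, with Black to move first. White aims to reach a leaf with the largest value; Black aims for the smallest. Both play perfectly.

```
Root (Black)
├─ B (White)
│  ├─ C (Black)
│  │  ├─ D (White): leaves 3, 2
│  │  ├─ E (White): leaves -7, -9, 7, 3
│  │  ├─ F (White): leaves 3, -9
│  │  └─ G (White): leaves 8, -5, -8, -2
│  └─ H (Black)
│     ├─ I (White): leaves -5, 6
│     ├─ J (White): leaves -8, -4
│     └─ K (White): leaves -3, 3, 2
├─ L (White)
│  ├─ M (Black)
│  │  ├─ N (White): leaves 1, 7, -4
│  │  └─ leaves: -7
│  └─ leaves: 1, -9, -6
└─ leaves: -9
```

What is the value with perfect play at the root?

D (White): max(3, 2) = 3
E (White): max(-7, -9, 7, 3) = 7
F (White): max(3, -9) = 3
G (White): max(8, -5, -8, -2) = 8
C (Black): min(3, 7, 3, 8) = 3
I (White): max(-5, 6) = 6
J (White): max(-8, -4) = -4
K (White): max(-3, 3, 2) = 3
H (Black): min(6, -4, 3) = -4
B (White): max(3, -4) = 3
N (White): max(1, 7, -4) = 7
M (Black): min(7, -7) = -7
L (White): max(-7, 1, -9, -6) = 1
Root (Black): min(3, 1, -9) = -9

-9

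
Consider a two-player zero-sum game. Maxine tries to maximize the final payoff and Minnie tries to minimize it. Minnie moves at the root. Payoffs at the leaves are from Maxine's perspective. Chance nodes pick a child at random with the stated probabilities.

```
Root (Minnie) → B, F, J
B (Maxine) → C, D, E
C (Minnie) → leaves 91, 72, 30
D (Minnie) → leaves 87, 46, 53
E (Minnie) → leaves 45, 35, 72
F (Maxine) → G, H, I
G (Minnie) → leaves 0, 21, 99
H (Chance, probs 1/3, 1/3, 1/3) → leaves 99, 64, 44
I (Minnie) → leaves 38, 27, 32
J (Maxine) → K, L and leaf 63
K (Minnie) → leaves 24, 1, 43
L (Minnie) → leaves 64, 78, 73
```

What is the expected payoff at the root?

46

C (Minnie): min(91, 72, 30) = 30
D (Minnie): min(87, 46, 53) = 46
E (Minnie): min(45, 35, 72) = 35
B (Maxine): max(30, 46, 35) = 46
G (Minnie): min(0, 21, 99) = 0
H (Chance): 1/3·99 + 1/3·64 + 1/3·44 = 69
I (Minnie): min(38, 27, 32) = 27
F (Maxine): max(0, 69, 27) = 69
K (Minnie): min(24, 1, 43) = 1
L (Minnie): min(64, 78, 73) = 64
J (Maxine): max(1, 64, 63) = 64
Root (Minnie): min(46, 69, 64) = 46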